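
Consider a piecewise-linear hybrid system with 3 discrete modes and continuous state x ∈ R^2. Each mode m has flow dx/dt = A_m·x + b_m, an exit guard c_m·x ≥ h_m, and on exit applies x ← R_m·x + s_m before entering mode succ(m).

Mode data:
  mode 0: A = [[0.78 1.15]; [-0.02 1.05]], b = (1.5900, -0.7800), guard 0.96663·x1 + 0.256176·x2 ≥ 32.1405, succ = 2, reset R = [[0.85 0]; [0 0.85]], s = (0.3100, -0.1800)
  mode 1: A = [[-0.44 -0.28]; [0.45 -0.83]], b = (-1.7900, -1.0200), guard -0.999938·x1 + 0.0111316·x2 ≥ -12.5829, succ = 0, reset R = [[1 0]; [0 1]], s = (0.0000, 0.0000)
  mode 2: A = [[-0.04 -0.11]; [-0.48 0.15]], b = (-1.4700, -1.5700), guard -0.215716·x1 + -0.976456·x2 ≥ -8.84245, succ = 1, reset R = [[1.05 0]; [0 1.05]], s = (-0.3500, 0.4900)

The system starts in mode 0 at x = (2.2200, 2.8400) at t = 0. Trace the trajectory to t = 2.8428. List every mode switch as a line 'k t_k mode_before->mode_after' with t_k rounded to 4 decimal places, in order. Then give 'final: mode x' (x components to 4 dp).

1 1.5633 0->2
2 1.9891 2->1
final: 1 15.1351 6.8378

Mode 0: guard c·x = 32.1405 hit at Δt = 1.5633 (t = 1.5633), x⁻ = (30.3739, 10.8525) → reset → x⁺ = (26.1278, 9.0447), jump to mode 2
Mode 2: guard c·x = -8.8424 hit at Δt = 0.4258 (t = 1.9891), x⁻ = (24.7728, 3.5829) → reset → x⁺ = (25.6615, 4.2521), jump to mode 1
Mode 1: flow for 0.8537 to horizon, guard not reached → x = (15.1351, 6.8378)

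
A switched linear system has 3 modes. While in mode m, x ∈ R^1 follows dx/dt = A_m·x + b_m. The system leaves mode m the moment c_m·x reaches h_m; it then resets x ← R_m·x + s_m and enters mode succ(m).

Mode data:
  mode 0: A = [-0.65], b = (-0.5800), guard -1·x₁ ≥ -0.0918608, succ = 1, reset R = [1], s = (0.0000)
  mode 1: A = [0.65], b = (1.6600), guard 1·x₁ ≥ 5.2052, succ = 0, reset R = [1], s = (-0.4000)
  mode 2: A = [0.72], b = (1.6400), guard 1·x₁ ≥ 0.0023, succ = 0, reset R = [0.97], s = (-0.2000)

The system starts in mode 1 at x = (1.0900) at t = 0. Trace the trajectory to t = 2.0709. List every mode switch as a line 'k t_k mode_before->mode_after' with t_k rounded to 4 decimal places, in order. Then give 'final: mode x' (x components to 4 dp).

1 1.1628 1->0
final: 0 2.2651

Mode 1: guard c·x = 5.2052 hit at Δt = 1.1628 (t = 1.1628), x⁻ = (5.2052) → reset → x⁺ = (4.8052), jump to mode 0
Mode 0: flow for 0.9081 to horizon, guard not reached → x = (2.2651)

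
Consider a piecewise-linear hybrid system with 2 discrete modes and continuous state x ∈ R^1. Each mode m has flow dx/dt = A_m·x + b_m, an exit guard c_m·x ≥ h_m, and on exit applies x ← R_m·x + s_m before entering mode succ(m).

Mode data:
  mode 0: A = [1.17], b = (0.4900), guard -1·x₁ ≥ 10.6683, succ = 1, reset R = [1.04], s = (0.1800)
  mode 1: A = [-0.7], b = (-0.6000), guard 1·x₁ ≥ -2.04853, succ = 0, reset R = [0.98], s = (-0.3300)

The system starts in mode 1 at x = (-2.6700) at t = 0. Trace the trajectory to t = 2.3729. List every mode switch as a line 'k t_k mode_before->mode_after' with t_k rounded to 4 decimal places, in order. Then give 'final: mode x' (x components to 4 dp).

1 0.5997 1->0
2 2.0318 0->1
final: 1 -8.7786

Mode 1: guard c·x = -2.0485 hit at Δt = 0.5997 (t = 0.5997), x⁻ = (-2.0485) → reset → x⁺ = (-2.3376), jump to mode 0
Mode 0: guard c·x = 10.6683 hit at Δt = 1.4321 (t = 2.0318), x⁻ = (-10.6683) → reset → x⁺ = (-10.9150), jump to mode 1
Mode 1: flow for 0.3411 to horizon, guard not reached → x = (-8.7786)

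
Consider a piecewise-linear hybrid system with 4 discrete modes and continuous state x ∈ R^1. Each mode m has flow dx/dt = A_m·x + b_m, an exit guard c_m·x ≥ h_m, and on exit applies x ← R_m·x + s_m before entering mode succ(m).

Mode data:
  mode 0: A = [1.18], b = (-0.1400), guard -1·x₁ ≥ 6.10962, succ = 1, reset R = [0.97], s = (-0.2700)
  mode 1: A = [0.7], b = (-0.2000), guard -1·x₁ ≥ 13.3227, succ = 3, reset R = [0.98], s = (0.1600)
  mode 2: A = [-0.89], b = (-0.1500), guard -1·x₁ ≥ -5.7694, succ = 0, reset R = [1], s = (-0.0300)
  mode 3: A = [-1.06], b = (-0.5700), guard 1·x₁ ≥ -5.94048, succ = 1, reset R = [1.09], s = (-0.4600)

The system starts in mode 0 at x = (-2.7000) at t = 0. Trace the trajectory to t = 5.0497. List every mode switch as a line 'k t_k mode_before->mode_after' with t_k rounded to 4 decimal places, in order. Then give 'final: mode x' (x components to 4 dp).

1 0.6719 0->1
2 1.7314 1->3
3 2.5120 3->1
4 3.4173 1->3
5 4.1979 3->1
final: 1 -12.8222

Mode 0: guard c·x = 6.1096 hit at Δt = 0.6719 (t = 0.6719), x⁻ = (-6.1096) → reset → x⁺ = (-6.1963), jump to mode 1
Mode 1: guard c·x = 13.3227 hit at Δt = 1.0595 (t = 1.7314), x⁻ = (-13.3227) → reset → x⁺ = (-12.8962), jump to mode 3
Mode 3: guard c·x = -5.9405 hit at Δt = 0.7806 (t = 2.5120), x⁻ = (-5.9405) → reset → x⁺ = (-6.9351), jump to mode 1
Mode 1: guard c·x = 13.3227 hit at Δt = 0.9053 (t = 3.4173), x⁻ = (-13.3227) → reset → x⁺ = (-12.8962), jump to mode 3
Mode 3: guard c·x = -5.9405 hit at Δt = 0.7806 (t = 4.1979), x⁻ = (-5.9405) → reset → x⁺ = (-6.9351), jump to mode 1
Mode 1: flow for 0.8518 to horizon, guard not reached → x = (-12.8222)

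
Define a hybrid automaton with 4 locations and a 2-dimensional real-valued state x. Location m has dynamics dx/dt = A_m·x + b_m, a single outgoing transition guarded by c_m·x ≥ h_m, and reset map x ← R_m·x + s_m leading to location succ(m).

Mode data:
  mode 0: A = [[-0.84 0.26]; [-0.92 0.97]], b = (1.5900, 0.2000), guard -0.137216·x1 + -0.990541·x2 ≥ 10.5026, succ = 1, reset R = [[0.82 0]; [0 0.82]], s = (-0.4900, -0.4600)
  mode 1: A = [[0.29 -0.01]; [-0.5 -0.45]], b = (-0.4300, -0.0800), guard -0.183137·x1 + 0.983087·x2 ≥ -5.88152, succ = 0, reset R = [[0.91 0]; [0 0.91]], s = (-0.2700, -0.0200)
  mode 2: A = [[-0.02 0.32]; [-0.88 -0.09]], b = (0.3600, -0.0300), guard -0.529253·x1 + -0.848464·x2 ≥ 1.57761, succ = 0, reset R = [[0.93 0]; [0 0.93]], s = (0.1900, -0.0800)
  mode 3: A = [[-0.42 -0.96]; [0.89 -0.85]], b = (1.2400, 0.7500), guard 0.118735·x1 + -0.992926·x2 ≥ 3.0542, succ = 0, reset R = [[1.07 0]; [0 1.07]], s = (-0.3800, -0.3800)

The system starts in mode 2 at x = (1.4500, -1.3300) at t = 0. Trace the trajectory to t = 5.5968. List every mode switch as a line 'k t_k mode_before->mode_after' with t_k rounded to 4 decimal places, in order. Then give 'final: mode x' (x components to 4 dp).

Mode 2: guard c·x = 1.5776 hit at Δt = 1.2052 (t = 1.2052), x⁻ = (1.0896, -2.5391) → reset → x⁺ = (1.2033, -2.4413), jump to mode 0
Mode 0: guard c·x = 10.5026 hit at Δt = 1.3152 (t = 2.5204), x⁻ = (0.3154, -10.6466) → reset → x⁺ = (-0.2313, -9.1902), jump to mode 1
Mode 1: guard c·x = -5.8815 hit at Δt = 0.8726 (t = 3.3930), x⁻ = (-0.6492, -6.1036) → reset → x⁺ = (-0.8608, -5.5743), jump to mode 0
Mode 0: guard c·x = 10.5026 hit at Δt = 0.7408 (t = 4.1338), x⁻ = (-0.7310, -10.5016) → reset → x⁺ = (-1.0894, -9.0713), jump to mode 1
Mode 1: guard c·x = -5.8815 hit at Δt = 0.6945 (t = 4.8283), x⁻ = (-1.6044, -6.2816) → reset → x⁺ = (-1.7300, -5.7362), jump to mode 0
Mode 0: flow for 0.7685 to horizon, guard not reached → x = (-1.1847, -10.4052)

1 1.2052 2->0
2 2.5204 0->1
3 3.3930 1->0
4 4.1338 0->1
5 4.8283 1->0
final: 0 -1.1847 -10.4052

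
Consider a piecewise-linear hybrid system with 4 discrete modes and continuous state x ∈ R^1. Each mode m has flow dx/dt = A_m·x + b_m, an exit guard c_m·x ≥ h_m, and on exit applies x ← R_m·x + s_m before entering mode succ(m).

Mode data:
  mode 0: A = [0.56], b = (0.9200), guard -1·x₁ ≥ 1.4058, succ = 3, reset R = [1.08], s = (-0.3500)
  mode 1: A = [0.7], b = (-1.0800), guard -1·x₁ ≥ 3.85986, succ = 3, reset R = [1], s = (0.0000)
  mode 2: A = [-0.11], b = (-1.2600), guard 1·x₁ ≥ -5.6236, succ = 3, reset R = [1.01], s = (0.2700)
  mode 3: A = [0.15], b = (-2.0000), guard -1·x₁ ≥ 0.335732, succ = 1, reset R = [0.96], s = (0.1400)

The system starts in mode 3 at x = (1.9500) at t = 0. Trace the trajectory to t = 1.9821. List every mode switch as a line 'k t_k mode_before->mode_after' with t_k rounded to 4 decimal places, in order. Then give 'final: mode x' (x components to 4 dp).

1 1.2199 3->1
final: 1 -1.3985

Mode 3: guard c·x = 0.3357 hit at Δt = 1.2199 (t = 1.2199), x⁻ = (-0.3357) → reset → x⁺ = (-0.1823), jump to mode 1
Mode 1: flow for 0.7622 to horizon, guard not reached → x = (-1.3985)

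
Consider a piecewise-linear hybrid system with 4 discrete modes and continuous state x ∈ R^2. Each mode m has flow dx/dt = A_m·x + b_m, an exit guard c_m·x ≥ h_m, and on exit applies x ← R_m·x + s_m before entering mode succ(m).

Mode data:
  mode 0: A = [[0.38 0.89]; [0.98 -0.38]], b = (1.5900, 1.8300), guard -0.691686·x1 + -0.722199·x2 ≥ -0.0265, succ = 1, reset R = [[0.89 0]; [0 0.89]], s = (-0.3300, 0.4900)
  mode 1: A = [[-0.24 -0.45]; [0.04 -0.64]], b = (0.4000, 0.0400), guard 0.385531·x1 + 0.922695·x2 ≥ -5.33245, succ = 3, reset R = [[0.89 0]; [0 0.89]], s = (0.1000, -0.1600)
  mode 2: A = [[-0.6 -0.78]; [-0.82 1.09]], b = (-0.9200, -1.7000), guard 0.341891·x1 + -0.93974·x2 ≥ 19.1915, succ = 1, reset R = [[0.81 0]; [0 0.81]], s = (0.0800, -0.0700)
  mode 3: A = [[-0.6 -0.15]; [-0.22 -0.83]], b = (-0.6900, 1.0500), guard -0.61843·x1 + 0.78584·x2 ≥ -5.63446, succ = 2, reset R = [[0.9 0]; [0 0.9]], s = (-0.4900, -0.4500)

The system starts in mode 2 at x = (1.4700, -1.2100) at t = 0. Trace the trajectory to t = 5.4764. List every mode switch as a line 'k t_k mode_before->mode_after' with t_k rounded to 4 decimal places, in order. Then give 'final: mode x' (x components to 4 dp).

1 1.4643 2->1
2 2.1942 1->3
3 3.1384 3->2
4 4.0252 2->1
5 4.7093 1->3
final: 3 4.8719 -4.5895

Mode 2: guard c·x = 19.1915 hit at Δt = 1.4643 (t = 1.4643), x⁻ = (6.0629, -18.2164) → reset → x⁺ = (4.9909, -14.8253), jump to mode 1
Mode 1: guard c·x = -5.3324 hit at Δt = 0.7299 (t = 2.1942), x⁻ = (7.9730, -9.1106) → reset → x⁺ = (7.1960, -8.2684), jump to mode 3
Mode 3: guard c·x = -5.6345 hit at Δt = 0.9442 (t = 3.1384), x⁻ = (4.1952, -3.8685) → reset → x⁺ = (3.2857, -3.9317), jump to mode 2
Mode 2: guard c·x = 19.1915 hit at Δt = 0.8868 (t = 4.0252), x⁻ = (6.7919, -17.9511) → reset → x⁺ = (5.5814, -14.6104), jump to mode 1
Mode 1: guard c·x = -5.3324 hit at Δt = 0.6842 (t = 4.7093), x⁻ = (8.3012, -9.2477) → reset → x⁺ = (7.4881, -8.3905), jump to mode 3
Mode 3: flow for 0.7671 to horizon, guard not reached → x = (4.8719, -4.5895)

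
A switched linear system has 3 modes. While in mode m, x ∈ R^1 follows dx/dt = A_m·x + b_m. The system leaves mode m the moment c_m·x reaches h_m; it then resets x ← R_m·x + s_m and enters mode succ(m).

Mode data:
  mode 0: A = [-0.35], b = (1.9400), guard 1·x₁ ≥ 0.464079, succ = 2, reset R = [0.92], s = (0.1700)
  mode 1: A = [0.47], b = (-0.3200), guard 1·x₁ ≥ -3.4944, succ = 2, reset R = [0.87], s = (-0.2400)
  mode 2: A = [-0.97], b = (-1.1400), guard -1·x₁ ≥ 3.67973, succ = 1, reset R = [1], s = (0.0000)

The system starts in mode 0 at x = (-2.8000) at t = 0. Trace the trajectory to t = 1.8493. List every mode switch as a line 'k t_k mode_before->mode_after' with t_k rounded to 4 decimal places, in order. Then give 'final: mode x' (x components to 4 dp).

1 1.4181 0->2
final: 2 -0.0088

Mode 0: guard c·x = 0.4641 hit at Δt = 1.4181 (t = 1.4181), x⁻ = (0.4641) → reset → x⁺ = (0.5970), jump to mode 2
Mode 2: flow for 0.4312 to horizon, guard not reached → x = (-0.0088)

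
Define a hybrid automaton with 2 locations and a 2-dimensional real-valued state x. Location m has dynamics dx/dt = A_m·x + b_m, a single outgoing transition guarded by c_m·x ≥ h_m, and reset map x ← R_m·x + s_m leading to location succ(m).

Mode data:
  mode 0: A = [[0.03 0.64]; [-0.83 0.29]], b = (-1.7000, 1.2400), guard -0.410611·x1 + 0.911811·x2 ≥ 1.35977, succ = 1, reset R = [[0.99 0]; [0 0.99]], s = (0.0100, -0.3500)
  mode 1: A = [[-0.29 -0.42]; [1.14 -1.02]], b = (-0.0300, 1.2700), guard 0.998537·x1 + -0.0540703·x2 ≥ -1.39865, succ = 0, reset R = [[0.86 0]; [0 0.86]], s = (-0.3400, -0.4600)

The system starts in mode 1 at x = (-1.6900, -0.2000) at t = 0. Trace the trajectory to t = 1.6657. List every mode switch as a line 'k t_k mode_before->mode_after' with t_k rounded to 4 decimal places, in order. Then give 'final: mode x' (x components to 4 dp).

1 0.5089 1->0
2 0.9226 0->1
final: 1 -1.7936 -0.4983

Mode 1: guard c·x = -1.3986 hit at Δt = 0.5089 (t = 0.5089), x⁻ = (-1.4176, -0.3121) → reset → x⁺ = (-1.5591, -0.7284), jump to mode 0
Mode 0: guard c·x = 1.3598 hit at Δt = 0.4137 (t = 0.9226), x⁻ = (-2.3340, 0.4402) → reset → x⁺ = (-2.3007, 0.0858), jump to mode 1
Mode 1: flow for 0.7431 to horizon, guard not reached → x = (-1.7936, -0.4983)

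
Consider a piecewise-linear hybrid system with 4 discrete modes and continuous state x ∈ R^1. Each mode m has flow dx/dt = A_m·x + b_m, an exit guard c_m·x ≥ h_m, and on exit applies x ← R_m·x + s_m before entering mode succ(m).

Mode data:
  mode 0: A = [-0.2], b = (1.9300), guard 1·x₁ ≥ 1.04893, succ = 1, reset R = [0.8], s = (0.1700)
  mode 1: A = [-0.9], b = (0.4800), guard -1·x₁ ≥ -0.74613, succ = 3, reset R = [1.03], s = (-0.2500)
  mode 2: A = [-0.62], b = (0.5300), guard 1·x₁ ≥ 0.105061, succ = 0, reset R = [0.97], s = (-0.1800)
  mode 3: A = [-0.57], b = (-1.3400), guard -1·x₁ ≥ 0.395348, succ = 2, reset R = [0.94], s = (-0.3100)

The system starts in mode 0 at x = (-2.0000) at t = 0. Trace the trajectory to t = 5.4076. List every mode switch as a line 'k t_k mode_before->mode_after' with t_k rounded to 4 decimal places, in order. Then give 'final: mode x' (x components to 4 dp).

1 1.5171 0->1
2 2.4112 1->3
3 3.0839 3->2
4 4.2411 2->0
5 4.8567 0->1
final: 1 0.8232

Mode 0: guard c·x = 1.0489 hit at Δt = 1.5171 (t = 1.5171), x⁻ = (1.0489) → reset → x⁺ = (1.0091), jump to mode 1
Mode 1: guard c·x = -0.7461 hit at Δt = 0.8941 (t = 2.4112), x⁻ = (0.7461) → reset → x⁺ = (0.5185), jump to mode 3
Mode 3: guard c·x = 0.3953 hit at Δt = 0.6727 (t = 3.0839), x⁻ = (-0.3953) → reset → x⁺ = (-0.6816), jump to mode 2
Mode 2: guard c·x = 0.1051 hit at Δt = 1.1572 (t = 4.2411), x⁻ = (0.1051) → reset → x⁺ = (-0.0781), jump to mode 0
Mode 0: guard c·x = 1.0489 hit at Δt = 0.6157 (t = 4.8567), x⁻ = (1.0489) → reset → x⁺ = (1.0091), jump to mode 1
Mode 1: flow for 0.5509 to horizon, guard not reached → x = (0.8232)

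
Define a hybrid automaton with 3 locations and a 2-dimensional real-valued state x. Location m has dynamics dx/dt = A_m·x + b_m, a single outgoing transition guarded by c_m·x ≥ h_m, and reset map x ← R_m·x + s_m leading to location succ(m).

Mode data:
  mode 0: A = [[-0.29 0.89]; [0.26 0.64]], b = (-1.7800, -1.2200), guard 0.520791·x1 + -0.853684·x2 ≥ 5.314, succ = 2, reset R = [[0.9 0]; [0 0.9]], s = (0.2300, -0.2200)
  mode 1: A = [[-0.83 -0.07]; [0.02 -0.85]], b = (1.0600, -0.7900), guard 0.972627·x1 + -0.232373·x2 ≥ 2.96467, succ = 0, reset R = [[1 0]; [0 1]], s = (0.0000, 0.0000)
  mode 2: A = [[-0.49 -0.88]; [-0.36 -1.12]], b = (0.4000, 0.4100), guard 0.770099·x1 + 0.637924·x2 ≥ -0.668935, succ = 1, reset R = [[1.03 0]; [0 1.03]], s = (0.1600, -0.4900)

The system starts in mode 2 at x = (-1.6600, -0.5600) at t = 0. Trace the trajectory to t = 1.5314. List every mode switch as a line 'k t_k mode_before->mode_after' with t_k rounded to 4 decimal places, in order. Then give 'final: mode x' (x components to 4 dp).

Mode 2: guard c·x = -0.6689 hit at Δt = 0.6080 (t = 0.6080), x⁻ = (-0.9435, 0.0904) → reset → x⁺ = (-0.8118, -0.3969), jump to mode 1
Mode 1: flow for 0.9234 to horizon, guard not reached → x = (0.3327, -0.6877)

1 0.6080 2->1
final: 1 0.3327 -0.6877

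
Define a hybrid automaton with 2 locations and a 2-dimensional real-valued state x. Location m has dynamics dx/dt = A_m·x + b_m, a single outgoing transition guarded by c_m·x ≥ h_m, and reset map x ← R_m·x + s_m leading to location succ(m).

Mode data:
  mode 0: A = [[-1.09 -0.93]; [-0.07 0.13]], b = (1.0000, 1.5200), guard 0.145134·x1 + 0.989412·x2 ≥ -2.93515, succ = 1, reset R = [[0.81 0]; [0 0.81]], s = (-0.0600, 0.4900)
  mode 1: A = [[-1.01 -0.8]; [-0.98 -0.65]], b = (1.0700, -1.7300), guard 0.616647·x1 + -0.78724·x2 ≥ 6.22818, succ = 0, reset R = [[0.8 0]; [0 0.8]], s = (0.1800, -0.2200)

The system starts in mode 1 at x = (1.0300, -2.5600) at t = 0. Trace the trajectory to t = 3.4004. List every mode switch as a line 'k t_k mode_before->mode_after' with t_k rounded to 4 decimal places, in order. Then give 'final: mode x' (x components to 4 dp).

1 1.5513 1->0
2 2.5635 0->1
final: 1 3.5630 -4.5414

Mode 1: guard c·x = 6.2282 hit at Δt = 1.5513 (t = 1.5513), x⁻ = (3.5932, -5.0968) → reset → x⁺ = (3.0546, -4.2975), jump to mode 0
Mode 0: guard c·x = -2.9352 hit at Δt = 1.0122 (t = 2.5635), x⁻ = (3.8197, -3.5269) → reset → x⁺ = (3.0340, -2.3668), jump to mode 1
Mode 1: flow for 0.8369 to horizon, guard not reached → x = (3.5630, -4.5414)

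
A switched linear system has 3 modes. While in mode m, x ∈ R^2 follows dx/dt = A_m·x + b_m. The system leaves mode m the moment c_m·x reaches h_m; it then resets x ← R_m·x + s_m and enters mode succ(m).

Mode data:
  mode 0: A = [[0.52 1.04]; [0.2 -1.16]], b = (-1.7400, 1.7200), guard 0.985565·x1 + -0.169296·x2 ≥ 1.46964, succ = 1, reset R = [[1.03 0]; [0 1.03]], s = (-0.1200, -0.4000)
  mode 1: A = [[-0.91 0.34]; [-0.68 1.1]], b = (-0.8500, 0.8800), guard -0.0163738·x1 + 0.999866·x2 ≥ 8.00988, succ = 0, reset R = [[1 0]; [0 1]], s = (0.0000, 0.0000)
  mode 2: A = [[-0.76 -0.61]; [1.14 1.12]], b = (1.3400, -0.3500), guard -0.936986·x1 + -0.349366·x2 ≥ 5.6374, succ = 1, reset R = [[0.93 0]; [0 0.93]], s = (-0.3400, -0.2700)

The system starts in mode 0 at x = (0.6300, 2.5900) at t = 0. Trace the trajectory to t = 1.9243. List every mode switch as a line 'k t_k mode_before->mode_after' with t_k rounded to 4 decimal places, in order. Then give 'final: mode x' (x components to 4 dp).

Mode 0: guard c·x = 1.4696 hit at Δt = 1.0012 (t = 1.0012), x⁻ = (1.8327, 1.9884) → reset → x⁺ = (1.7677, 1.6481), jump to mode 1
Mode 1: flow for 0.9231 to horizon, guard not reached → x = (0.8756, 4.5868)

1 1.0012 0->1
final: 1 0.8756 4.5868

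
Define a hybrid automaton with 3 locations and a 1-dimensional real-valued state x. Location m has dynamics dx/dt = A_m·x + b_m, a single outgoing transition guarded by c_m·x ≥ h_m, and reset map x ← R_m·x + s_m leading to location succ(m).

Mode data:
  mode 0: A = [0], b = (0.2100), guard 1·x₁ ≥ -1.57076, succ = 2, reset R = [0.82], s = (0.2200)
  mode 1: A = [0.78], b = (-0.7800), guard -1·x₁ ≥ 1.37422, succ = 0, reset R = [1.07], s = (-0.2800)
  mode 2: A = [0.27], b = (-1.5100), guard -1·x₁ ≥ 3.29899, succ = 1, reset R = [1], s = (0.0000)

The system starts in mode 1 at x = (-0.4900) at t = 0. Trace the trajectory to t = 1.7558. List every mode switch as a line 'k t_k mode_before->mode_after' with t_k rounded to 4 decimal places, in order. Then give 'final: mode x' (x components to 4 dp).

1 0.5973 1->0
2 1.4528 0->2
final: 2 -1.6358

Mode 1: guard c·x = 1.3742 hit at Δt = 0.5973 (t = 0.5973), x⁻ = (-1.3742) → reset → x⁺ = (-1.7504), jump to mode 0
Mode 0: guard c·x = -1.5708 hit at Δt = 0.8555 (t = 1.4528), x⁻ = (-1.5708) → reset → x⁺ = (-1.0680), jump to mode 2
Mode 2: flow for 0.3030 to horizon, guard not reached → x = (-1.6358)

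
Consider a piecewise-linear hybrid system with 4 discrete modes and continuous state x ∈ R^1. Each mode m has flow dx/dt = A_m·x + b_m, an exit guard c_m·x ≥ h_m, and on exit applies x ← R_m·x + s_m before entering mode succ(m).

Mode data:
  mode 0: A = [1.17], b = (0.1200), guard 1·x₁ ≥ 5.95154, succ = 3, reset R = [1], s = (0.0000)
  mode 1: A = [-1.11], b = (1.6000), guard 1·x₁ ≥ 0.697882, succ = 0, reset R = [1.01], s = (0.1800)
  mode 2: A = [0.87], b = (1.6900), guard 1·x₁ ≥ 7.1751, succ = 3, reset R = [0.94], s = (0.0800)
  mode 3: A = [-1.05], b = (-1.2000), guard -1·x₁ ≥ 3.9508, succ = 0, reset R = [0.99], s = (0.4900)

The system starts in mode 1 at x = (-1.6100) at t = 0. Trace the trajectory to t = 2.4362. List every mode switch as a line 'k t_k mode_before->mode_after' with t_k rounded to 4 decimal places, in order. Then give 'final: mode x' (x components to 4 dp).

1 1.2720 1->0
final: 0 3.7528

Mode 1: guard c·x = 0.6979 hit at Δt = 1.2720 (t = 1.2720), x⁻ = (0.6979) → reset → x⁺ = (0.8849), jump to mode 0
Mode 0: flow for 1.1642 to horizon, guard not reached → x = (3.7528)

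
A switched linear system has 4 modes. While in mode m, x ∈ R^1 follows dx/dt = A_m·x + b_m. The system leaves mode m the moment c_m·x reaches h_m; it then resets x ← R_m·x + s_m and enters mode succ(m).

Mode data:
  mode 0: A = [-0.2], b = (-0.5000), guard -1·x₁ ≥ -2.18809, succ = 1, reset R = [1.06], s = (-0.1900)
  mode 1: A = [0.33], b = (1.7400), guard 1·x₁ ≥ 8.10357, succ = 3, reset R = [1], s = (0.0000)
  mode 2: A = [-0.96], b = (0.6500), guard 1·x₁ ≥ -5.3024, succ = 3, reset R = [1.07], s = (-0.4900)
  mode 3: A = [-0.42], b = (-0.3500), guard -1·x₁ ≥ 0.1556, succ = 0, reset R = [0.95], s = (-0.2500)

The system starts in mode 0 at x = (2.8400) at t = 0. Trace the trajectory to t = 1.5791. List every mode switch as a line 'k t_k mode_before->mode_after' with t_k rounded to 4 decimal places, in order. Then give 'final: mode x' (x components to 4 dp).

Mode 0: guard c·x = -2.1881 hit at Δt = 0.6510 (t = 0.6510), x⁻ = (2.1881) → reset → x⁺ = (2.1294), jump to mode 1
Mode 1: flow for 0.9281 to horizon, guard not reached → x = (4.7819)

1 0.6510 0->1
final: 1 4.7819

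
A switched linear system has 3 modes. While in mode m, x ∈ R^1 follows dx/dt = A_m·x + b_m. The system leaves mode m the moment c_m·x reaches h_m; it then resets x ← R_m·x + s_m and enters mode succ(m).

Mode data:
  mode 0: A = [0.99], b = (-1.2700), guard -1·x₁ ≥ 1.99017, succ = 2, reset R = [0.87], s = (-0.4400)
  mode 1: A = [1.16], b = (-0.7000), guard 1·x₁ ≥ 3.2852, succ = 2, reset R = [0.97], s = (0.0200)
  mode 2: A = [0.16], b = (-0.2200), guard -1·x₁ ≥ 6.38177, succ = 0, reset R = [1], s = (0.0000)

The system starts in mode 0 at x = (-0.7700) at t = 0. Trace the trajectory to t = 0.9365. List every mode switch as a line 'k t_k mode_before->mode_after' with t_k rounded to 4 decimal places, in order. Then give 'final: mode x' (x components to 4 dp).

Mode 0: guard c·x = 1.9902 hit at Δt = 0.4712 (t = 0.4712), x⁻ = (-1.9902) → reset → x⁺ = (-2.1714), jump to mode 2
Mode 2: flow for 0.4653 to horizon, guard not reached → x = (-2.4456)

1 0.4712 0->2
final: 2 -2.4456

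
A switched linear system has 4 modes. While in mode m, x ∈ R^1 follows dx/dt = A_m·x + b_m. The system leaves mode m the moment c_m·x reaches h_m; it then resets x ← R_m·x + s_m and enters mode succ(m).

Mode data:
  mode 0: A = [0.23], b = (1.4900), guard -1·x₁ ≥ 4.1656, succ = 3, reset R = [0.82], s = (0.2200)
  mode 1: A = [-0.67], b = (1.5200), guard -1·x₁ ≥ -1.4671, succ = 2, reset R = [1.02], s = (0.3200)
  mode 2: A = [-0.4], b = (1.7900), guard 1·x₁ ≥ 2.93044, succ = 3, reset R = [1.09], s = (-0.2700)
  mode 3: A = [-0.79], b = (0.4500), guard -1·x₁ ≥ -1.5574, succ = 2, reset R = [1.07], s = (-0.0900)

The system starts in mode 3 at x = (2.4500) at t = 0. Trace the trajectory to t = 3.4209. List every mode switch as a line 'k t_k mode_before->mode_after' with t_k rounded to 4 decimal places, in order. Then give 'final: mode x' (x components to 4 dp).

Mode 3: guard c·x = -1.5574 hit at Δt = 0.8149 (t = 0.8149), x⁻ = (1.5574) → reset → x⁺ = (1.5764), jump to mode 2
Mode 2: guard c·x = 2.9304 hit at Δt = 1.5737 (t = 2.3886), x⁻ = (2.9304) → reset → x⁺ = (2.9242), jump to mode 3
Mode 3: flow for 1.0323 to horizon, guard not reached → x = (1.6113)

1 0.8149 3->2
2 2.3886 2->3
final: 3 1.6113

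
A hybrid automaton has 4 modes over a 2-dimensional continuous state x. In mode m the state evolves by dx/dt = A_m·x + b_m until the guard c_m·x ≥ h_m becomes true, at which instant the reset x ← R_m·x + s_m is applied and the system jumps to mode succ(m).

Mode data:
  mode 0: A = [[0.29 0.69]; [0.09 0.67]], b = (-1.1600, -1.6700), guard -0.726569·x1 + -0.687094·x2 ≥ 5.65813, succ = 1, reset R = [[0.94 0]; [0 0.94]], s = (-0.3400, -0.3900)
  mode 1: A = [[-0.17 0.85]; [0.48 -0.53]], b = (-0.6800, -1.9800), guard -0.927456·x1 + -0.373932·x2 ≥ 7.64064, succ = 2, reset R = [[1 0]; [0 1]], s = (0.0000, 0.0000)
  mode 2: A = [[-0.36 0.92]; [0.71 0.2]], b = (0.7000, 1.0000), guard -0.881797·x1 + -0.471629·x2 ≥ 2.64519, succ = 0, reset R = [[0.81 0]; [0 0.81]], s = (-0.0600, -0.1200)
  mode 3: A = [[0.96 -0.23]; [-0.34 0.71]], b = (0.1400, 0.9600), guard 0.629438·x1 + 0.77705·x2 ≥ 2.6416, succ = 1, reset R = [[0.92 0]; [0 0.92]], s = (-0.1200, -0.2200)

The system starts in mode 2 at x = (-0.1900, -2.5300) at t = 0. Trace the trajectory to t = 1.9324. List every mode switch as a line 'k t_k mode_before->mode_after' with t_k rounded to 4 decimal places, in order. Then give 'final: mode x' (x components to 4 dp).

1 1.0619 2->0
2 1.5974 0->1
final: 1 -5.0274 -5.1146

Mode 2: guard c·x = 2.6452 hit at Δt = 1.0619 (t = 1.0619), x⁻ = (-1.5627, -2.6870) → reset → x⁺ = (-1.3257, -2.2964), jump to mode 0
Mode 0: guard c·x = 5.6581 hit at Δt = 0.5355 (t = 1.5974), x⁻ = (-3.5368, -4.4949) → reset → x⁺ = (-3.6646, -4.6152), jump to mode 1
Mode 1: flow for 0.3350 to horizon, guard not reached → x = (-5.0274, -5.1146)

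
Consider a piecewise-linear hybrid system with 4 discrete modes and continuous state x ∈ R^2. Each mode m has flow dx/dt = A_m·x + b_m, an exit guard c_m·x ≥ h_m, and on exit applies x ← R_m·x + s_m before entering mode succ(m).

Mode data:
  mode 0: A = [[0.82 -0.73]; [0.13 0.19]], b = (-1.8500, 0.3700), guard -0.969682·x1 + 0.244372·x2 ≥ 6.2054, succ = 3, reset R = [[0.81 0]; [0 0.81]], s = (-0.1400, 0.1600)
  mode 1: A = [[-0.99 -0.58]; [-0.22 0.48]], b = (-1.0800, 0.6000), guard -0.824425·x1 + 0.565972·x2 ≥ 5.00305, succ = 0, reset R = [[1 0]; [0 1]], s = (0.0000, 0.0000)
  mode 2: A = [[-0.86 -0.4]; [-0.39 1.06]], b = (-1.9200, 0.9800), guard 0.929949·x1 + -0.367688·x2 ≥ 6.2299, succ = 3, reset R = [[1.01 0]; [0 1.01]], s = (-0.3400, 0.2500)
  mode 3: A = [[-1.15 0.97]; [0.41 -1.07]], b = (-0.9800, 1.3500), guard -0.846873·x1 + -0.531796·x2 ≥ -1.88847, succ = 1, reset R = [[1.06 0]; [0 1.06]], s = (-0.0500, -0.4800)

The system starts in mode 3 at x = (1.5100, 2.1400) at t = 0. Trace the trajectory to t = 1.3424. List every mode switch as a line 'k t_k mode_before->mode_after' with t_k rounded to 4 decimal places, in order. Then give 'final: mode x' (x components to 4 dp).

Mode 3: guard c·x = -1.8885 hit at Δt = 0.9468 (t = 0.9468), x⁻ = (1.0502, 1.8786) → reset → x⁺ = (1.0633, 1.5113), jump to mode 1
Mode 1: flow for 0.3956 to horizon, guard not reached → x = (0.0281, 2.0372)

1 0.9468 3->1
final: 1 0.0281 2.0372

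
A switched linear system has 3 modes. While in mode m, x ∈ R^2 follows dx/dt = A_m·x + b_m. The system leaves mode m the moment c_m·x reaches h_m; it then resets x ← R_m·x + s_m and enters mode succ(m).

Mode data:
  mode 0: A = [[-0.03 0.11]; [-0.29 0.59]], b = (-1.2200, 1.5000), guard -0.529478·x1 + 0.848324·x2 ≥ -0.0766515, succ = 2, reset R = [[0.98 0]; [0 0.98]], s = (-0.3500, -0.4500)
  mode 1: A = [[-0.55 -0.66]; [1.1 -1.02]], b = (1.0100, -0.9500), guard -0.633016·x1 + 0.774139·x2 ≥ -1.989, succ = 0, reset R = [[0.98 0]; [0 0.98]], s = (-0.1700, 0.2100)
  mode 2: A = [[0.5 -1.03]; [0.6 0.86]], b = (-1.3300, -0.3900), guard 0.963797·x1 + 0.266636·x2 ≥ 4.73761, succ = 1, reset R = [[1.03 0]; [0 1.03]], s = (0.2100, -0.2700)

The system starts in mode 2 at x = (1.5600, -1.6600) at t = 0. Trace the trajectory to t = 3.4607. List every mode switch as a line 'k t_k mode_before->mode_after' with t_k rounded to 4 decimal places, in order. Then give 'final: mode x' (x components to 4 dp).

Mode 2: guard c·x = 4.7376 hit at Δt = 1.5855 (t = 1.5855), x⁻ = (5.5268, -2.2093) → reset → x⁺ = (5.9026, -2.5455), jump to mode 1
Mode 1: guard c·x = -1.9890 hit at Δt = 0.7124 (t = 2.2979), x⁻ = (4.6684, 1.2481) → reset → x⁺ = (4.4050, 1.4331), jump to mode 0
Mode 0: guard c·x = -0.0767 hit at Δt = 0.5839 (t = 2.8818), x⁻ = (3.7374, 2.2423) → reset → x⁺ = (3.3126, 1.7475), jump to mode 2
Mode 2: flow for 0.5789 to horizon, guard not reached → x = (1.6749, 3.7985)

1 1.5855 2->1
2 2.2979 1->0
3 2.8818 0->2
final: 2 1.6749 3.7985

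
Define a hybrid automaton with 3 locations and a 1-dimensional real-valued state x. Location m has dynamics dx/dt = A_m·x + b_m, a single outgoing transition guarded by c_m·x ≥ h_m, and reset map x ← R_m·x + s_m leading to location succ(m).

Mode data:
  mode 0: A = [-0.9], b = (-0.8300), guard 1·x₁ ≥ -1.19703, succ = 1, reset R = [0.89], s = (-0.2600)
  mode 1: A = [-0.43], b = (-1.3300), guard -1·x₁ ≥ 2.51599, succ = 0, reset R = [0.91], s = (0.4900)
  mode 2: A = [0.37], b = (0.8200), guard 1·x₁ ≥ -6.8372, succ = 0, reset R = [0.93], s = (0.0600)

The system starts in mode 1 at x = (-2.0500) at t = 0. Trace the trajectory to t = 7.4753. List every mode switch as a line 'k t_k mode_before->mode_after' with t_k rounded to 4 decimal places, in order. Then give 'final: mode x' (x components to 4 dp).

Mode 1: guard c·x = 2.5160 hit at Δt = 1.3767 (t = 1.3767), x⁻ = (-2.5160) → reset → x⁺ = (-1.7996), jump to mode 0
Mode 0: guard c·x = -1.1970 hit at Δt = 1.2898 (t = 2.6665), x⁻ = (-1.1970) → reset → x⁺ = (-1.3254), jump to mode 1
Mode 1: guard c·x = 2.5160 hit at Δt = 2.6035 (t = 5.2700), x⁻ = (-2.5160) → reset → x⁺ = (-1.7996), jump to mode 0
Mode 0: guard c·x = -1.1970 hit at Δt = 1.2898 (t = 6.5598), x⁻ = (-1.1970) → reset → x⁺ = (-1.3254), jump to mode 1
Mode 1: flow for 0.9155 to horizon, guard not reached → x = (-1.9006)

1 1.3767 1->0
2 2.6665 0->1
3 5.2700 1->0
4 6.5598 0->1
final: 1 -1.9006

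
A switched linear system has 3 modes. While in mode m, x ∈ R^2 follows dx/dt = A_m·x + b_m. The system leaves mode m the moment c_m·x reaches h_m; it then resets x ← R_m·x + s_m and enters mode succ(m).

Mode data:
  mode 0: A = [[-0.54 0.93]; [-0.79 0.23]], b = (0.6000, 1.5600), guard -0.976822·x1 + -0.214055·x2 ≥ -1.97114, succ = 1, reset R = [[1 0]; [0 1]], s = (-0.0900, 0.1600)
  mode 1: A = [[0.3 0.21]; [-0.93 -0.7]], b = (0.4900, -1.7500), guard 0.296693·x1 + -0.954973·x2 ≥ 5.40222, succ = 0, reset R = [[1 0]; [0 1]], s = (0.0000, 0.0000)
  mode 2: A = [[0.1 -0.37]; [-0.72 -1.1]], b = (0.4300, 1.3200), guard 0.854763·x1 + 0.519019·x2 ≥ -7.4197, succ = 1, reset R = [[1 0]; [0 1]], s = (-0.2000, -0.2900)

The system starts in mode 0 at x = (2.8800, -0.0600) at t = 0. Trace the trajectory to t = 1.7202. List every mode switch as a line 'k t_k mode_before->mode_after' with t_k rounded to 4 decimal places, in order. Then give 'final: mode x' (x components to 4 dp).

Mode 0: guard c·x = -1.9711 hit at Δt = 0.7695 (t = 0.7695), x⁻ = (2.1104, -0.4219) → reset → x⁺ = (2.0204, -0.2619), jump to mode 1
Mode 1: flow for 0.9507 to horizon, guard not reached → x = (2.8476, -2.9666)

1 0.7695 0->1
final: 1 2.8476 -2.9666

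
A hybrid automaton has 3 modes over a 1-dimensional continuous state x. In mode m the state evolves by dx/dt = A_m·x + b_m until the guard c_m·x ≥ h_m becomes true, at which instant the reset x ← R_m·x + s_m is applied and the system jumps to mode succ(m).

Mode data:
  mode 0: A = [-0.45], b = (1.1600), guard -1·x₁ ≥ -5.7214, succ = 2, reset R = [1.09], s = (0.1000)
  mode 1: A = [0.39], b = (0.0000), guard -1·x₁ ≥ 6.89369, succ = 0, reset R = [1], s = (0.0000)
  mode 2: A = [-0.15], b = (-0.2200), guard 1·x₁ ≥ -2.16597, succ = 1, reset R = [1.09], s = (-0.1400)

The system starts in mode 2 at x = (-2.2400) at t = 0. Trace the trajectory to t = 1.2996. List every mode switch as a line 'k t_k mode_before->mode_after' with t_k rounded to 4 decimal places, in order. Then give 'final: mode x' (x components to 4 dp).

Mode 2: guard c·x = -2.1660 hit at Δt = 0.6708 (t = 0.6708), x⁻ = (-2.1660) → reset → x⁺ = (-2.5009), jump to mode 1
Mode 1: flow for 0.6288 to horizon, guard not reached → x = (-3.1959)

1 0.6708 2->1
final: 1 -3.1959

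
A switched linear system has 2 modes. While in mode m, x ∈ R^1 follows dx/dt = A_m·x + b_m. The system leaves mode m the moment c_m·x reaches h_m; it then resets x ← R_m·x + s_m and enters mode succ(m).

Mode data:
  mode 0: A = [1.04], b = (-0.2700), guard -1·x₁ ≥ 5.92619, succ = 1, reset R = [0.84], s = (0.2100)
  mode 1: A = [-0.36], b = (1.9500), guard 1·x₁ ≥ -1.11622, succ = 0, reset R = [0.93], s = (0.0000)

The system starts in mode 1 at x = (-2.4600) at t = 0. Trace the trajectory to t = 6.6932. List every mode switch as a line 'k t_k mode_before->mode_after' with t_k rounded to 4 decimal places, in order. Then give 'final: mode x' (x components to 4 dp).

1 0.5196 1->0
2 2.0212 0->1
3 3.2546 1->0
4 4.7562 0->1
5 5.9897 1->0
final: 0 -2.4378

Mode 1: guard c·x = -1.1162 hit at Δt = 0.5196 (t = 0.5196), x⁻ = (-1.1162) → reset → x⁺ = (-1.0381), jump to mode 0
Mode 0: guard c·x = 5.9262 hit at Δt = 1.5016 (t = 2.0212), x⁻ = (-5.9262) → reset → x⁺ = (-4.7680), jump to mode 1
Mode 1: guard c·x = -1.1162 hit at Δt = 1.2334 (t = 3.2546), x⁻ = (-1.1162) → reset → x⁺ = (-1.0381), jump to mode 0
Mode 0: guard c·x = 5.9262 hit at Δt = 1.5016 (t = 4.7562), x⁻ = (-5.9262) → reset → x⁺ = (-4.7680), jump to mode 1
Mode 1: guard c·x = -1.1162 hit at Δt = 1.2334 (t = 5.9897), x⁻ = (-1.1162) → reset → x⁺ = (-1.0381), jump to mode 0
Mode 0: flow for 0.7035 to horizon, guard not reached → x = (-2.4378)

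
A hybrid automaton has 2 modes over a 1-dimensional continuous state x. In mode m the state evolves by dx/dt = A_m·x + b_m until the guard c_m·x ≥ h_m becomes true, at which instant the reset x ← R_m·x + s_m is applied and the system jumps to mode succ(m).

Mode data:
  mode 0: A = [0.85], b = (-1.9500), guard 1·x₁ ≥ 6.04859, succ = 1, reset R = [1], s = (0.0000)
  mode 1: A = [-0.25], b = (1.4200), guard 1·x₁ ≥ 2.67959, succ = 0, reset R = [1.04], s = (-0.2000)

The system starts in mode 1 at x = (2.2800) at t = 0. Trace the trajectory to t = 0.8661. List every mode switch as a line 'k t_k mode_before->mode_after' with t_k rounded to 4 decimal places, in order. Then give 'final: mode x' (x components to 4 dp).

1 0.5001 1->0
final: 0 2.6936

Mode 1: guard c·x = 2.6796 hit at Δt = 0.5001 (t = 0.5001), x⁻ = (2.6796) → reset → x⁺ = (2.5868), jump to mode 0
Mode 0: flow for 0.3660 to horizon, guard not reached → x = (2.6936)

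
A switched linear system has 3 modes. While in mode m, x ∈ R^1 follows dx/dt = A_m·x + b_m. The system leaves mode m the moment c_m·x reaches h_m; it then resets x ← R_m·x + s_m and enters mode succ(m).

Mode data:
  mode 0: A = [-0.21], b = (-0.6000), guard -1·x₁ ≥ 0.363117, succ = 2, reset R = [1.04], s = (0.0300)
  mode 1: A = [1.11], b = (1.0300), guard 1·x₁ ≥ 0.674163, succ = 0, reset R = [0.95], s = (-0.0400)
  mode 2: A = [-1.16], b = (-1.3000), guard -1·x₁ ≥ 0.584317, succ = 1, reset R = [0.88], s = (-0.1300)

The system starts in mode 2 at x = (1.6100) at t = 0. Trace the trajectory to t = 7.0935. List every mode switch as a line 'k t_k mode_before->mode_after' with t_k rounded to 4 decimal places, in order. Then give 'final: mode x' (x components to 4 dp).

Mode 2: guard c·x = 0.5843 hit at Δt = 1.4030 (t = 1.4030), x⁻ = (-0.5843) → reset → x⁺ = (-0.6442), jump to mode 1
Mode 1: guard c·x = 0.6742 hit at Δt = 1.5595 (t = 2.9625), x⁻ = (0.6742) → reset → x⁺ = (0.6005), jump to mode 0
Mode 0: guard c·x = 0.3631 hit at Δt = 1.5556 (t = 4.5181), x⁻ = (-0.3631) → reset → x⁺ = (-0.3476), jump to mode 2
Mode 2: guard c·x = 0.5843 hit at Δt = 0.3151 (t = 4.8332), x⁻ = (-0.5843) → reset → x⁺ = (-0.6442), jump to mode 1
Mode 1: guard c·x = 0.6742 hit at Δt = 1.5595 (t = 6.3927), x⁻ = (0.6742) → reset → x⁺ = (0.6005), jump to mode 0
Mode 0: flow for 0.7008 to horizon, guard not reached → x = (0.1273)

1 1.4030 2->1
2 2.9625 1->0
3 4.5181 0->2
4 4.8332 2->1
5 6.3927 1->0
final: 0 0.1273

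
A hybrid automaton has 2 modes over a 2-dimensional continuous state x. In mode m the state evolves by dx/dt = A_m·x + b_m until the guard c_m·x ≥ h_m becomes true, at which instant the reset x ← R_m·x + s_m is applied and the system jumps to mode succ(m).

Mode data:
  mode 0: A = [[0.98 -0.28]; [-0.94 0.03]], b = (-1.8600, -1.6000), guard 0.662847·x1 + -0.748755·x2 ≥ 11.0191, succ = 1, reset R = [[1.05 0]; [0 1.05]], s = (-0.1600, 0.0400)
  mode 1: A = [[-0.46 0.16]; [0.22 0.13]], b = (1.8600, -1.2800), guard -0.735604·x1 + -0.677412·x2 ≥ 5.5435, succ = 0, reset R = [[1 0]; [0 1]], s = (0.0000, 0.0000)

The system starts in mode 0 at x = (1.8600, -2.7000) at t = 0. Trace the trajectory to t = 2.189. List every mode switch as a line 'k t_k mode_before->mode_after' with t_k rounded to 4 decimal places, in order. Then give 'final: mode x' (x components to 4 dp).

Mode 0: guard c·x = 11.0191 hit at Δt = 1.4083 (t = 1.4083), x⁻ = (5.9253, -9.4711) → reset → x⁺ = (6.0615, -9.9047), jump to mode 1
Mode 1: flow for 0.7807 to horizon, guard not reached → x = (4.3516, -11.0777)

1 1.4083 0->1
final: 1 4.3516 -11.0777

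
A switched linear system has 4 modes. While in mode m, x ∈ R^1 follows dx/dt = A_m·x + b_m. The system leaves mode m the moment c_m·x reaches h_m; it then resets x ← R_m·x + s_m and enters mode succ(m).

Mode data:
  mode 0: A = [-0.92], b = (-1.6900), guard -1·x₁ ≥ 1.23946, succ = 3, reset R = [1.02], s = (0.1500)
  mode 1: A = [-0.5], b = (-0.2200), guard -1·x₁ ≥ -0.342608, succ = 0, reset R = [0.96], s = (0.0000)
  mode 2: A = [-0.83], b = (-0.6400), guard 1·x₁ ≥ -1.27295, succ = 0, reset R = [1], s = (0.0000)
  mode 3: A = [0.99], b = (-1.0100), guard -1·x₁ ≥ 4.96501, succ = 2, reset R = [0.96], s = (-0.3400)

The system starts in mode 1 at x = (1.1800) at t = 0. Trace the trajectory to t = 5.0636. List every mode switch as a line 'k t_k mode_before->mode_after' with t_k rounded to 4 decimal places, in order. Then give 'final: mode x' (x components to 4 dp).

Mode 1: guard c·x = -0.3426 hit at Δt = 1.4551 (t = 1.4551), x⁻ = (0.3426) → reset → x⁺ = (0.3289), jump to mode 0
Mode 0: guard c·x = 1.2395 hit at Δt = 1.3998 (t = 2.8549), x⁻ = (-1.2395) → reset → x⁺ = (-1.1142), jump to mode 3
Mode 3: guard c·x = 4.9650 hit at Δt = 1.0415 (t = 3.8964), x⁻ = (-4.9650) → reset → x⁺ = (-5.1064), jump to mode 2
Mode 2: flow for 1.1672 to horizon, guard not reached → x = (-2.4166)

1 1.4551 1->0
2 2.8549 0->3
3 3.8964 3->2
final: 2 -2.4166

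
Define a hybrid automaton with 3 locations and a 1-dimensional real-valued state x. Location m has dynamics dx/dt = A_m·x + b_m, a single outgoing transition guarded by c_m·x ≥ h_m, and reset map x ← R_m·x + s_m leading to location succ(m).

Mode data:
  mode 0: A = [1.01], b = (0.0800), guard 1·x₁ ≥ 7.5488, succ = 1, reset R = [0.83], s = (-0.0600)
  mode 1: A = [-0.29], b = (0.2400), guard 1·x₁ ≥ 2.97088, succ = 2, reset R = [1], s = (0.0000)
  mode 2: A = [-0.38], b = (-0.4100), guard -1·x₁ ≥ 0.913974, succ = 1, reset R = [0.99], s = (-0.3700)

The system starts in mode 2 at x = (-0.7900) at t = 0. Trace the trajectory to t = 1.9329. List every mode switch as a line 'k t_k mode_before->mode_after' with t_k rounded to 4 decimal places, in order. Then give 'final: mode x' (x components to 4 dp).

Mode 2: guard c·x = 0.9140 hit at Δt = 1.4749 (t = 1.4749), x⁻ = (-0.9140) → reset → x⁺ = (-1.2748), jump to mode 1
Mode 1: flow for 0.4580 to horizon, guard not reached → x = (-1.0133)

1 1.4749 2->1
final: 1 -1.0133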